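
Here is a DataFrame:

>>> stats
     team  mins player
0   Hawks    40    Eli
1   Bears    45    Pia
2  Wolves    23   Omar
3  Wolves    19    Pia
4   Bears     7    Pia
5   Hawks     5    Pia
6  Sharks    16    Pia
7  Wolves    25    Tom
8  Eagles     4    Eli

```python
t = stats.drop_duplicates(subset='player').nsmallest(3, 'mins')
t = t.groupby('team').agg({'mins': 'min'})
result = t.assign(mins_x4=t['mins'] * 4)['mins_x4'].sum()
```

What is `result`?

252

drop duplicate player (keep=first):
     team  mins player
0   Hawks    40    Eli
1   Bears    45    Pia
2  Wolves    23   Omar
7  Wolves    25    Tom
take 3 rows with smallest mins:
     team  mins player
2  Wolves    23   Omar
7  Wolves    25    Tom
0   Hawks    40    Eli
group by team, min of mins:
        mins
team        
Hawks     40
Wolves    23
add column mins_x4 = t['mins'] * 4:
        mins  mins_x4
team                 
Hawks     40      160
Wolves    23       92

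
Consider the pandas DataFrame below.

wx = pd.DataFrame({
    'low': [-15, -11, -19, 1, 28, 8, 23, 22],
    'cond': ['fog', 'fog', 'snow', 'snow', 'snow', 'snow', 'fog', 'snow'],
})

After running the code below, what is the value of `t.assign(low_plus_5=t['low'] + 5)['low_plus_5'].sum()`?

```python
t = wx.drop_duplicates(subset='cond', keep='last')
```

55

drop duplicate cond (keep=last):
   low  cond
6   23   fog
7   22  snow
add column low_plus_5 = t['low'] + 5:
   low  cond  low_plus_5
6   23   fog          28
7   22  snow          27
So sum() = 55.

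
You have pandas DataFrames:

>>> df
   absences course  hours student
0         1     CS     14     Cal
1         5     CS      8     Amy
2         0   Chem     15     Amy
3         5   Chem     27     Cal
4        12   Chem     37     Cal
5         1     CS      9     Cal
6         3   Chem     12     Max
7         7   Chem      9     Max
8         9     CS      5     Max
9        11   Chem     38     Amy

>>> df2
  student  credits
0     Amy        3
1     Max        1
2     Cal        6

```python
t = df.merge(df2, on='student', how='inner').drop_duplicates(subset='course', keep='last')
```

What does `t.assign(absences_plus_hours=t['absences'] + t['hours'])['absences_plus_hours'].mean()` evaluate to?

31.5

merge on 'student' (how='inner') → 10 rows:
   absences course  hours student  credits
0         1     CS     14     Cal        6
1         5     CS      8     Amy        3
2         0   Chem     15     Amy        3
3         5   Chem     27     Cal        6
4        12   Chem     37     Cal        6
5         1     CS      9     Cal        6
6         3   Chem     12     Max        1
7         7   Chem      9     Max        1
8         9     CS      5     Max        1
9        11   Chem     38     Amy        3
drop duplicate course (keep=last):
   absences course  hours student  credits
8         9     CS      5     Max        1
9        11   Chem     38     Amy        3
add column absences_plus_hours = t['absences'] + t['hours']:
   absences course  hours student  credits  absences_plus_hours
8         9     CS      5     Max        1                   14
9        11   Chem     38     Amy        3                   49
Then the mean of column 'absences_plus_hours': 31.5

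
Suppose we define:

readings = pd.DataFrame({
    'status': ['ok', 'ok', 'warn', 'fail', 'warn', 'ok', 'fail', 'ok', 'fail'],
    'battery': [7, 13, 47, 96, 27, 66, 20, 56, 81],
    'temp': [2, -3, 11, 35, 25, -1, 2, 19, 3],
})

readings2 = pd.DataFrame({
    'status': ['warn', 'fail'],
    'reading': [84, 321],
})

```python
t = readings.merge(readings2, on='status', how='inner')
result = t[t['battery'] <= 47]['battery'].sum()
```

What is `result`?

merge on 'status' (how='inner') → 5 rows:
  status  battery  temp  reading
0   warn       47    11       84
1   fail       96    35      321
2   warn       27    25       84
3   fail       20     2      321
4   fail       81     3      321
filter rows where battery <= 47:
  status  battery  temp  reading
0   warn       47    11       84
2   warn       27    25       84
3   fail       20     2      321
Hence 94.

94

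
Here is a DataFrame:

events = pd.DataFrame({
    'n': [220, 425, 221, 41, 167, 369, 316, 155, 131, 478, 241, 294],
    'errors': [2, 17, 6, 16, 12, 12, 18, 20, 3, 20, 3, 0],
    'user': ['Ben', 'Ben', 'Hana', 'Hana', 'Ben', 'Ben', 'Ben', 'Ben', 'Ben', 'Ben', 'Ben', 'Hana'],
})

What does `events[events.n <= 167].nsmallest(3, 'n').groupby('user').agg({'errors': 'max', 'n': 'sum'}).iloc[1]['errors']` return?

filter rows where n <= 167:
     n  errors  user
3   41      16  Hana
4  167      12   Ben
7  155      20   Ben
8  131       3   Ben
take 3 rows with smallest n:
     n  errors  user
3   41      16  Hana
8  131       3   Ben
7  155      20   Ben
group by user: max(errors), sum(n):
      errors    n
user             
Ben       20  286
Hana      16   41
Then the value at position 1, column 'errors': 16

16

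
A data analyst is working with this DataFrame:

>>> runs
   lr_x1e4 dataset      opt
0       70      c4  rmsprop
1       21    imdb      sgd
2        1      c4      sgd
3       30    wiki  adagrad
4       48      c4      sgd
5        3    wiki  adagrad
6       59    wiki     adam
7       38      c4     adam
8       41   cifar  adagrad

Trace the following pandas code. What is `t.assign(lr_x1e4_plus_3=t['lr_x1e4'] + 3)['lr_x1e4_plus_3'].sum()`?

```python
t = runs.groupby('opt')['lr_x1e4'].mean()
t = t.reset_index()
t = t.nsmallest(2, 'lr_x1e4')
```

54.0

group by opt, mean of lr_x1e4:
opt
adagrad    24.666667
adam       48.500000
rmsprop    70.000000
sgd        23.333333
Name: lr_x1e4, dtype: float64
reset_index():
       opt    lr_x1e4
0  adagrad  24.666667
1     adam  48.500000
2  rmsprop  70.000000
3      sgd  23.333333
take 2 rows with smallest lr_x1e4:
       opt    lr_x1e4
3      sgd  23.333333
0  adagrad  24.666667
add column lr_x1e4_plus_3 = t['lr_x1e4'] + 3:
       opt    lr_x1e4  lr_x1e4_plus_3
3      sgd  23.333333       26.333333
0  adagrad  24.666667       27.666667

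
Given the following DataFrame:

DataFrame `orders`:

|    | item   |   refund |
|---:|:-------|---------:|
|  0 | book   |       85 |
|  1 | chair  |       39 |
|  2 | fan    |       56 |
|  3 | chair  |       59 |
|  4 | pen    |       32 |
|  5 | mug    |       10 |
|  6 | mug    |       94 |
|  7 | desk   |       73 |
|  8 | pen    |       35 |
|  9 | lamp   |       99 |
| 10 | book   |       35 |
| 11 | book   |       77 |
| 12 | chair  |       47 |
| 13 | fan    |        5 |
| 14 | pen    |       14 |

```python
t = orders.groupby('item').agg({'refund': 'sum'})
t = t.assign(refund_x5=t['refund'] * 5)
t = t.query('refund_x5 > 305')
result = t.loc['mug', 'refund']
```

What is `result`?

104

group by item, sum of refund:
       refund
item         
book      197
chair     145
desk       73
fan        61
lamp       99
mug       104
pen        81
add column refund_x5 = t['refund'] * 5:
       refund  refund_x5
item                    
book      197        985
chair     145        725
desk       73        365
fan        61        305
lamp       99        495
mug       104        520
pen        81        405
filter rows where refund_x5 > 305:
       refund  refund_x5
item                    
book      197        985
chair     145        725
desk       73        365
lamp       99        495
mug       104        520
pen        81        405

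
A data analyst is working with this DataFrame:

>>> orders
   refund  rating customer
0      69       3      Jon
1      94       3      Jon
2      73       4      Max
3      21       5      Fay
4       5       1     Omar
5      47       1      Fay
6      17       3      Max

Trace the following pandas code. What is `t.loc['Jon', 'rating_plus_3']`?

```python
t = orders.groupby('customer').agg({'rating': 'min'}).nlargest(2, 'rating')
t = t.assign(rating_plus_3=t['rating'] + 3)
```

group by customer, min of rating:
          rating
customer        
Fay            1
Jon            3
Max            3
Omar           1
take 2 rows with largest rating:
          rating
customer        
Jon            3
Max            3
add column rating_plus_3 = t['rating'] + 3:
          rating  rating_plus_3
customer                       
Jon            3              6
Max            3              6
Finally, value at row 'Jon', column 'rating_plus_3' = 6.

6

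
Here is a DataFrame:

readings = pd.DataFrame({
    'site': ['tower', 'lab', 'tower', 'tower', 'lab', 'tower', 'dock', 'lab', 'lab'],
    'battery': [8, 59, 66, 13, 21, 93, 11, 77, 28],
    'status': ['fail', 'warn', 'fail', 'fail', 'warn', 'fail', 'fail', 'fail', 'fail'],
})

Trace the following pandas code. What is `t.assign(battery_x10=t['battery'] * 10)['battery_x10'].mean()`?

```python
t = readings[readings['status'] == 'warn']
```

filter rows where status == 'warn':
  site  battery status
1  lab       59   warn
4  lab       21   warn
add column battery_x10 = t['battery'] * 10:
  site  battery status  battery_x10
1  lab       59   warn          590
4  lab       21   warn          210
The mean of column 'battery_x10' is 400.0.

400.0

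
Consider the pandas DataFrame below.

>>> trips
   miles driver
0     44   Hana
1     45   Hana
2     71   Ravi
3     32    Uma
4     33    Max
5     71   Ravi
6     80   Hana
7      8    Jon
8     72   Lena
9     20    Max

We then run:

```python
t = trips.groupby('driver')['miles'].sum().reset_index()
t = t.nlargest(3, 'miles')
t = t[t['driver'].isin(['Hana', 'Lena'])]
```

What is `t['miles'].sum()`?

group by driver, sum of miles:
driver
Hana    169
Jon       8
Lena     72
Max      53
Ravi    142
Uma      32
Name: miles, dtype: int64
reset_index():
  driver  miles
0   Hana    169
1    Jon      8
2   Lena     72
3    Max     53
4   Ravi    142
5    Uma     32
take 3 rows with largest miles:
  driver  miles
0   Hana    169
4   Ravi    142
2   Lena     72
filter rows where driver in ['Hana', 'Lena']:
  driver  miles
0   Hana    169
2   Lena     72

241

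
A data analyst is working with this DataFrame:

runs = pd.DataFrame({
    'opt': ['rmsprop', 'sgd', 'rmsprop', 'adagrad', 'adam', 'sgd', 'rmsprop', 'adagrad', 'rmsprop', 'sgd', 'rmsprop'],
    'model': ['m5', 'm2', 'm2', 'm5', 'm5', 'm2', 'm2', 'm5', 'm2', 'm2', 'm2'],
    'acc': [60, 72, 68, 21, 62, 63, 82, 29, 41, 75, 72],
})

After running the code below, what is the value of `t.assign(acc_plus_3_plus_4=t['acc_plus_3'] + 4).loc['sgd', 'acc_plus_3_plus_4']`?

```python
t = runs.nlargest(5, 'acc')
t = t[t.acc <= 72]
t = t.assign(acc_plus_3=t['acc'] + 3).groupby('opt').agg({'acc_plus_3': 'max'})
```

take 5 rows with largest acc:
        opt model  acc
6   rmsprop    m2   82
9       sgd    m2   75
1       sgd    m2   72
10  rmsprop    m2   72
2   rmsprop    m2   68
filter rows where acc <= 72:
        opt model  acc
1       sgd    m2   72
10  rmsprop    m2   72
2   rmsprop    m2   68
add column acc_plus_3 = t['acc'] + 3:
        opt model  acc  acc_plus_3
1       sgd    m2   72          75
10  rmsprop    m2   72          75
2   rmsprop    m2   68          71
group by opt, max of acc_plus_3:
         acc_plus_3
opt                
rmsprop          75
sgd              75
add column acc_plus_3_plus_4 = t['acc_plus_3'] + 4:
         acc_plus_3  acc_plus_3_plus_4
opt                                   
rmsprop          75                 79
sgd              75                 79
So loc['sgd', 'acc_plus_3_plus_4'] = 79.

79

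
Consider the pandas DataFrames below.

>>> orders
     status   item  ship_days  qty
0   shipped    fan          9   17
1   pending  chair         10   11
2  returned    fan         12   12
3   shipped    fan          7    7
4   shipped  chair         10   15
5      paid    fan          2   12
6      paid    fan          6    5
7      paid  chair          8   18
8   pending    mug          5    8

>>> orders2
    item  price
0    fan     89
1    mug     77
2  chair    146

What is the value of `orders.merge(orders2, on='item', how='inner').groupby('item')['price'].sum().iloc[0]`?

merge on 'item' (how='inner') → 9 rows:
     status   item  ship_days  qty  price
0   shipped    fan          9   17     89
1   pending  chair         10   11    146
2  returned    fan         12   12     89
3   shipped    fan          7    7     89
4   shipped  chair         10   15    146
5      paid    fan          2   12     89
6      paid    fan          6    5     89
7      paid  chair          8   18    146
8   pending    mug          5    8     77
group by item, sum of price:
item
chair    438
fan      445
mug       77
Name: price, dtype: int64

438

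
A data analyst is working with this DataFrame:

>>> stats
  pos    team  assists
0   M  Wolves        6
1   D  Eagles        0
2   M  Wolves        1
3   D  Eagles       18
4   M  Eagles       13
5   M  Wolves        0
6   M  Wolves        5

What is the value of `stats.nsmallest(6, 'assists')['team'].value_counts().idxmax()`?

take 6 rows with smallest assists:
  pos    team  assists
1   D  Eagles        0
5   M  Wolves        0
2   M  Wolves        1
6   M  Wolves        5
0   M  Wolves        6
4   M  Eagles       13
value_counts of team:
team
Wolves    4
Eagles    2
Name: count, dtype: int64
Taking the label with the largest value gives Wolves.

Wolves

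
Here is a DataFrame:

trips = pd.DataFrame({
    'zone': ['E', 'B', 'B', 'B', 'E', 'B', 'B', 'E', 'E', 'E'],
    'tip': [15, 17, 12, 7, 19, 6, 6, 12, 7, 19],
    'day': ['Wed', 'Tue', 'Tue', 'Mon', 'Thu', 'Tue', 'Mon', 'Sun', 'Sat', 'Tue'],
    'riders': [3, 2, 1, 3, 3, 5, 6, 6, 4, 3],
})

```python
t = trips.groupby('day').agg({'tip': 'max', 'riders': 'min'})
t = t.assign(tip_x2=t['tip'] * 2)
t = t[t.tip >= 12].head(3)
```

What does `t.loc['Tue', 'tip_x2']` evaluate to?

38

group by day: max(tip), min(riders):
     tip  riders
day             
Mon    7       3
Sat    7       4
Sun   12       6
Thu   19       3
Tue   19       1
Wed   15       3
add column tip_x2 = t['tip'] * 2:
     tip  riders  tip_x2
day                     
Mon    7       3      14
Sat    7       4      14
Sun   12       6      24
Thu   19       3      38
Tue   19       1      38
Wed   15       3      30
filter rows where tip >= 12:
     tip  riders  tip_x2
day                     
Sun   12       6      24
Thu   19       3      38
Tue   19       1      38
Wed   15       3      30
take first 3 rows:
     tip  riders  tip_x2
day                     
Sun   12       6      24
Thu   19       3      38
Tue   19       1      38
Finally, value at row 'Tue', column 'tip_x2' = 38.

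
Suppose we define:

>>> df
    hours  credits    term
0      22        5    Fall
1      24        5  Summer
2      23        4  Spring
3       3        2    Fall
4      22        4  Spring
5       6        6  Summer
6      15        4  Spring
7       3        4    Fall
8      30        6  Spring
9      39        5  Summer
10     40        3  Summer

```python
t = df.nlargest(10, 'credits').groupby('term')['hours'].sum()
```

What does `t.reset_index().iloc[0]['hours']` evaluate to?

25

take 10 rows with largest credits:
    hours  credits    term
5       6        6  Summer
8      30        6  Spring
0      22        5    Fall
1      24        5  Summer
9      39        5  Summer
2      23        4  Spring
4      22        4  Spring
6      15        4  Spring
7       3        4    Fall
10     40        3  Summer
group by term, sum of hours:
term
Fall       25
Spring     90
Summer    109
Name: hours, dtype: int64
reset_index():
     term  hours
0    Fall     25
1  Spring     90
2  Summer    109
Then the value at position 0, column 'hours': 25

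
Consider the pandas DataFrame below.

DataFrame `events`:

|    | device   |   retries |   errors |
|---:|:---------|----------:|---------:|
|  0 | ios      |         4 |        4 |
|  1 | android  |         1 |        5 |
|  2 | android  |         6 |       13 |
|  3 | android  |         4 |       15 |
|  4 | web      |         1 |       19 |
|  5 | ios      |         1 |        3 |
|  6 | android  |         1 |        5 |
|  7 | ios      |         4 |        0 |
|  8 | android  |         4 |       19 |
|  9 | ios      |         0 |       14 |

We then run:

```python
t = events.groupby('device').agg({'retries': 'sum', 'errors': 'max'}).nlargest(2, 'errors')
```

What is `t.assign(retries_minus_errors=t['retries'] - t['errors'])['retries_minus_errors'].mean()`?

-10.5

group by device: sum(retries), max(errors):
         retries  errors
device                  
android       16      19
ios            9      14
web            1      19
take 2 rows with largest errors:
         retries  errors
device                  
android       16      19
web            1      19
add column retries_minus_errors = t['retries'] - t['errors']:
         retries  errors  retries_minus_errors
device                                        
android       16      19                    -3
web            1      19                   -18
So mean() = -10.5.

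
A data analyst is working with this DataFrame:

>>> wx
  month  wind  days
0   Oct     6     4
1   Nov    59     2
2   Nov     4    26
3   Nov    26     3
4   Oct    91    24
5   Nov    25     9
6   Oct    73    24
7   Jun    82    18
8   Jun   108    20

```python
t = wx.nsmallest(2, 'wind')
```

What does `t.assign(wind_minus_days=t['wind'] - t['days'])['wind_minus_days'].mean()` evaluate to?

-10.0

take 2 rows with smallest wind:
  month  wind  days
2   Nov     4    26
0   Oct     6     4
add column wind_minus_days = t['wind'] - t['days']:
  month  wind  days  wind_minus_days
2   Nov     4    26              -22
0   Oct     6     4                2
mean of column 'wind_minus_days' → -10.0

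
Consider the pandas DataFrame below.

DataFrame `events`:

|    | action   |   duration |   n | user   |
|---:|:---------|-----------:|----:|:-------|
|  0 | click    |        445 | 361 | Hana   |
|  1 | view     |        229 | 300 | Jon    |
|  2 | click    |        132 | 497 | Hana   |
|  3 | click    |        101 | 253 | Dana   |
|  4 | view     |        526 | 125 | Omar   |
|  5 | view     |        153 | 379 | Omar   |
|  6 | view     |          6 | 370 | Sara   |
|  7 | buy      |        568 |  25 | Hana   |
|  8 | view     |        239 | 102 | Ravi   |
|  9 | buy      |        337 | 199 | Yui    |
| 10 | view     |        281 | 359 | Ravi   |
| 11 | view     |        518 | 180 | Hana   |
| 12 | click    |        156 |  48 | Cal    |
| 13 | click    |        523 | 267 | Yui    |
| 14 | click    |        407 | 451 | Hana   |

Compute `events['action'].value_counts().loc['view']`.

7

value_counts of action:
action
view     7
click    6
buy      2
Name: count, dtype: int64
Reading off the value at index 'view', we get 7.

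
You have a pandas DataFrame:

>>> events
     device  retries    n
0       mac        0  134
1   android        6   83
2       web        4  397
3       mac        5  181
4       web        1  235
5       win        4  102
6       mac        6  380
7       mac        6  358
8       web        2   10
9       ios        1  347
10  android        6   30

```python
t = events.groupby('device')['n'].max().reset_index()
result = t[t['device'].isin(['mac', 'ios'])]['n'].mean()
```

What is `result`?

363.5

group by device, max of n:
device
android     83
ios        347
mac        380
web        397
win        102
Name: n, dtype: int64
reset_index():
    device    n
0  android   83
1      ios  347
2      mac  380
3      web  397
4      win  102
filter rows where device in ['mac', 'ios']:
  device    n
1    ios  347
2    mac  380
Finally, mean of column 'n' = 363.5.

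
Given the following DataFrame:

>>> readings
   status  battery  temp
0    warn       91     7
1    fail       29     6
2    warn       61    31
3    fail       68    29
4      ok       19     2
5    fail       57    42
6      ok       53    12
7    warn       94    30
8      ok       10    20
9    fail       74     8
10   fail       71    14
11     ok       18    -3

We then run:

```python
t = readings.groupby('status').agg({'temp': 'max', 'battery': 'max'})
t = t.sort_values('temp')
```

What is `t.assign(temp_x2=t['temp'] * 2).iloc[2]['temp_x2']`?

84

group by status: max(temp), max(battery):
        temp  battery
status               
fail      42       74
ok        20       53
warn      31       94
sort by temp:
        temp  battery
status               
ok        20       53
warn      31       94
fail      42       74
add column temp_x2 = t['temp'] * 2:
        temp  battery  temp_x2
status                        
ok        20       53       40
warn      31       94       62
fail      42       74       84
value at position 2, column 'temp_x2' → 84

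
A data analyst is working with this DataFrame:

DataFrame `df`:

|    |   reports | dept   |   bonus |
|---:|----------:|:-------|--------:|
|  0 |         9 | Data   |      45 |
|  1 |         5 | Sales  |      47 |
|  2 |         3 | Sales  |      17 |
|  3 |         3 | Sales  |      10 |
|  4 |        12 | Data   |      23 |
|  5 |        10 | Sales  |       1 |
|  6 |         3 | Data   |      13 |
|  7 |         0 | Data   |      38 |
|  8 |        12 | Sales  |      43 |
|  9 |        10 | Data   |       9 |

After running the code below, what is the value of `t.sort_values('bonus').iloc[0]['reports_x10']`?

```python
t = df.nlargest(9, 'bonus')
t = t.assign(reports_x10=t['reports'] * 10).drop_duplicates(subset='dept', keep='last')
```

take 9 rows with largest bonus:
   reports   dept  bonus
1        5  Sales     47
0        9   Data     45
8       12  Sales     43
7        0   Data     38
4       12   Data     23
2        3  Sales     17
6        3   Data     13
3        3  Sales     10
9       10   Data      9
add column reports_x10 = t['reports'] * 10:
   reports   dept  bonus  reports_x10
1        5  Sales     47           50
0        9   Data     45           90
8       12  Sales     43          120
7        0   Data     38            0
4       12   Data     23          120
2        3  Sales     17           30
6        3   Data     13           30
3        3  Sales     10           30
9       10   Data      9          100
drop duplicate dept (keep=last):
   reports   dept  bonus  reports_x10
3        3  Sales     10           30
9       10   Data      9          100
sort by bonus:
   reports   dept  bonus  reports_x10
9       10   Data      9          100
3        3  Sales     10           30
So iloc[0]['reports_x10'] = 100.

100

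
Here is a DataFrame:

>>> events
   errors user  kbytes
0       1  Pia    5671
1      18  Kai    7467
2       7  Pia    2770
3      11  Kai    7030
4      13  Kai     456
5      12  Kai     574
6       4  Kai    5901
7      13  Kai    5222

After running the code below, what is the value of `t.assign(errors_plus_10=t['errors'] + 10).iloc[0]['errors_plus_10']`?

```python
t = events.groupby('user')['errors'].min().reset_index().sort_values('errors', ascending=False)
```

group by user, min of errors:
user
Kai    4
Pia    1
Name: errors, dtype: int64
reset_index():
  user  errors
0  Kai       4
1  Pia       1
sort by errors descending:
  user  errors
0  Kai       4
1  Pia       1
add column errors_plus_10 = t['errors'] + 10:
  user  errors  errors_plus_10
0  Kai       4              14
1  Pia       1              11
So iloc[0]['errors_plus_10'] = 14.

14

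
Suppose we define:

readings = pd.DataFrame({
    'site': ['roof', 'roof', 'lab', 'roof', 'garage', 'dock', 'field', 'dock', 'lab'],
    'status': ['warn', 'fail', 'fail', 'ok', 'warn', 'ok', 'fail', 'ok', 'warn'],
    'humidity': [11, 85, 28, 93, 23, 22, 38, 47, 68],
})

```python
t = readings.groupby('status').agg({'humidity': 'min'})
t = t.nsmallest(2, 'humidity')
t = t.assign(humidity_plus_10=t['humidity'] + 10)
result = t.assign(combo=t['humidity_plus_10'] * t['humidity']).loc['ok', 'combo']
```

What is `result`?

group by status, min of humidity:
        humidity
status          
fail          28
ok            22
warn          11
take 2 rows with smallest humidity:
        humidity
status          
warn          11
ok            22
add column humidity_plus_10 = t['humidity'] + 10:
        humidity  humidity_plus_10
status                            
warn          11                21
ok            22                32
add column combo = t['humidity_plus_10'] * t['humidity']:
        humidity  humidity_plus_10  combo
status                                   
warn          11                21    231
ok            22                32    704
Then the value at row 'ok', column 'combo': 704

704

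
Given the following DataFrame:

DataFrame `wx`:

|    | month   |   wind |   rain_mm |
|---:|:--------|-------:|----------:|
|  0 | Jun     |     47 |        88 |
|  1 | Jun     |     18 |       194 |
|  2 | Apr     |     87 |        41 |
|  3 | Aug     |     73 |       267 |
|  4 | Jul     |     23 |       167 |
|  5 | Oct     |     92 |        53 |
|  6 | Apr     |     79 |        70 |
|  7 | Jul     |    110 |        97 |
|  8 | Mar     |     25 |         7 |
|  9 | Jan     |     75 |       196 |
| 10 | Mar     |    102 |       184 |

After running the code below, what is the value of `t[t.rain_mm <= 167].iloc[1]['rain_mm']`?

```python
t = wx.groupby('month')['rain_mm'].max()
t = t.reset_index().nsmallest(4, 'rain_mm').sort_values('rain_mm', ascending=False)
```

70

group by month, max of rain_mm:
month
Apr     70
Aug    267
Jan    196
Jul    167
Jun    194
Mar    184
Oct     53
Name: rain_mm, dtype: int64
reset_index():
  month  rain_mm
0   Apr       70
1   Aug      267
2   Jan      196
3   Jul      167
4   Jun      194
5   Mar      184
6   Oct       53
take 4 rows with smallest rain_mm:
  month  rain_mm
6   Oct       53
0   Apr       70
3   Jul      167
5   Mar      184
sort by rain_mm descending:
  month  rain_mm
5   Mar      184
3   Jul      167
0   Apr       70
6   Oct       53
filter rows where rain_mm <= 167:
  month  rain_mm
3   Jul      167
0   Apr       70
6   Oct       53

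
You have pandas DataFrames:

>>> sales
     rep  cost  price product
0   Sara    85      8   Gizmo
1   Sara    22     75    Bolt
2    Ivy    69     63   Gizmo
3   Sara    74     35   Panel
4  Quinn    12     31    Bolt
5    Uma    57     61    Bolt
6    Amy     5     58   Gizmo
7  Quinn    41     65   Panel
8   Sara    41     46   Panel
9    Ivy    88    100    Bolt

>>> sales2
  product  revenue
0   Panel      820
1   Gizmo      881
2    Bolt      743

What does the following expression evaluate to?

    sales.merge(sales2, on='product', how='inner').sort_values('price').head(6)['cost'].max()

85

merge on 'product' (how='inner') → 10 rows:
     rep  cost  price product  revenue
0   Sara    85      8   Gizmo      881
1   Sara    22     75    Bolt      743
2    Ivy    69     63   Gizmo      881
3   Sara    74     35   Panel      820
4  Quinn    12     31    Bolt      743
5    Uma    57     61    Bolt      743
6    Amy     5     58   Gizmo      881
7  Quinn    41     65   Panel      820
8   Sara    41     46   Panel      820
9    Ivy    88    100    Bolt      743
sort by price:
     rep  cost  price product  revenue
0   Sara    85      8   Gizmo      881
4  Quinn    12     31    Bolt      743
3   Sara    74     35   Panel      820
8   Sara    41     46   Panel      820
6    Amy     5     58   Gizmo      881
5    Uma    57     61    Bolt      743
2    Ivy    69     63   Gizmo      881
7  Quinn    41     65   Panel      820
1   Sara    22     75    Bolt      743
9    Ivy    88    100    Bolt      743
take first 6 rows:
     rep  cost  price product  revenue
0   Sara    85      8   Gizmo      881
4  Quinn    12     31    Bolt      743
3   Sara    74     35   Panel      820
8   Sara    41     46   Panel      820
6    Amy     5     58   Gizmo      881
5    Uma    57     61    Bolt      743
Hence 85.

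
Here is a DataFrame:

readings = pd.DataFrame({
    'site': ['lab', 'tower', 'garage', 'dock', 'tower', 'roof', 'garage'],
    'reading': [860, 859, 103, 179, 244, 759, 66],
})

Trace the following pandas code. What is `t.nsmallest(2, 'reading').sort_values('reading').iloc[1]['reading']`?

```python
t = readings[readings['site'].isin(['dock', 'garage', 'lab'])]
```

103

filter rows where site in ['dock', 'garage', 'lab']:
     site  reading
0     lab      860
2  garage      103
3    dock      179
6  garage       66
take 2 rows with smallest reading:
     site  reading
6  garage       66
2  garage      103
sort by reading:
     site  reading
6  garage       66
2  garage      103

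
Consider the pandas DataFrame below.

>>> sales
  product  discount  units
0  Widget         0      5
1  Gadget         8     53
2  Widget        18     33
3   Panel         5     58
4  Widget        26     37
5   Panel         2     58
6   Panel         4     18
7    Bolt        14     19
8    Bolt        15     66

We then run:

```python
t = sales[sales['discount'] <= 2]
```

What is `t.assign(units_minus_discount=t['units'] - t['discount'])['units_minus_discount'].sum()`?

61

filter rows where discount <= 2:
  product  discount  units
0  Widget         0      5
5   Panel         2     58
add column units_minus_discount = t['units'] - t['discount']:
  product  discount  units  units_minus_discount
0  Widget         0      5                     5
5   Panel         2     58                    56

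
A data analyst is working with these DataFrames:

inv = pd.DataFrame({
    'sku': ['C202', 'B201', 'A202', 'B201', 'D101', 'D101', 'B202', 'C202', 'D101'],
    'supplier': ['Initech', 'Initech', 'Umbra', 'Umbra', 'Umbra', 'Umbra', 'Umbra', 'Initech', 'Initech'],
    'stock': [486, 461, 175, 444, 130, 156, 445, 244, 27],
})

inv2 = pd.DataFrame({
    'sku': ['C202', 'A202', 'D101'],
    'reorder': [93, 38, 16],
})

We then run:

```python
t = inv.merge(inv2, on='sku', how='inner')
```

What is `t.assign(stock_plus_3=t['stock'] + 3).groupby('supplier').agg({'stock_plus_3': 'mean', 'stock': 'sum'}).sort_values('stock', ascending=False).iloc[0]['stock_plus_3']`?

merge on 'sku' (how='inner') → 6 rows:
    sku supplier  stock  reorder
0  C202  Initech    486       93
1  A202    Umbra    175       38
2  D101    Umbra    130       16
3  D101    Umbra    156       16
4  C202  Initech    244       93
5  D101  Initech     27       16
add column stock_plus_3 = t['stock'] + 3:
    sku supplier  stock  reorder  stock_plus_3
0  C202  Initech    486       93           489
1  A202    Umbra    175       38           178
2  D101    Umbra    130       16           133
3  D101    Umbra    156       16           159
4  C202  Initech    244       93           247
5  D101  Initech     27       16            30
group by supplier: mean(stock_plus_3), sum(stock):
          stock_plus_3  stock
supplier                     
Initech     255.333333    757
Umbra       156.666667    461
sort by stock descending:
          stock_plus_3  stock
supplier                     
Initech     255.333333    757
Umbra       156.666667    461
Finally, value at position 0, column 'stock_plus_3' = 255.333333333.

255.333333333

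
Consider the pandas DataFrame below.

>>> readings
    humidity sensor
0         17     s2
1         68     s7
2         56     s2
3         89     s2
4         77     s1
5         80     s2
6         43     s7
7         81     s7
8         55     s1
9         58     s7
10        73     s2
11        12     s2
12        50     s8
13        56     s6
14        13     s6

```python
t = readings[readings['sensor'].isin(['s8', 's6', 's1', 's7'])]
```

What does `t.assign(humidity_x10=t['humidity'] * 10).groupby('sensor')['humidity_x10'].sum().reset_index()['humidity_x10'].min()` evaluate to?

filter rows where sensor in ['s8', 's6', 's1', 's7']:
    humidity sensor
1         68     s7
4         77     s1
6         43     s7
7         81     s7
8         55     s1
9         58     s7
12        50     s8
13        56     s6
14        13     s6
add column humidity_x10 = t['humidity'] * 10:
    humidity sensor  humidity_x10
1         68     s7           680
4         77     s1           770
6         43     s7           430
7         81     s7           810
8         55     s1           550
9         58     s7           580
12        50     s8           500
13        56     s6           560
14        13     s6           130
group by sensor, sum of humidity_x10:
sensor
s1    1320
s6     690
s7    2500
s8     500
Name: humidity_x10, dtype: int64
reset_index():
  sensor  humidity_x10
0     s1          1320
1     s6           690
2     s7          2500
3     s8           500
Finally, min of column 'humidity_x10' = 500.

500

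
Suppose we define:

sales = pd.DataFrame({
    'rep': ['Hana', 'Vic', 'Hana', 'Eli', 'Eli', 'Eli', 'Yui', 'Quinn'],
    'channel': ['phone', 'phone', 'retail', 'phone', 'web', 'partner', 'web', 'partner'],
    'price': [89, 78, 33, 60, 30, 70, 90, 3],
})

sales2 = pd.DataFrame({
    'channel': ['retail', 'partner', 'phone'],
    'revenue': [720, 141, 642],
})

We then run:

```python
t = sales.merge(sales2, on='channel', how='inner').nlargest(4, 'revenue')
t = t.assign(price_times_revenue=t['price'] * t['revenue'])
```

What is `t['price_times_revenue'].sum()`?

169494

merge on 'channel' (how='inner') → 6 rows:
     rep  channel  price  revenue
0   Hana    phone     89      642
1    Vic    phone     78      642
2   Hana   retail     33      720
3    Eli    phone     60      642
4    Eli  partner     70      141
5  Quinn  partner      3      141
take 4 rows with largest revenue:
    rep channel  price  revenue
2  Hana  retail     33      720
0  Hana   phone     89      642
1   Vic   phone     78      642
3   Eli   phone     60      642
add column price_times_revenue = t['price'] * t['revenue']:
    rep channel  price  revenue  price_times_revenue
2  Hana  retail     33      720                23760
0  Hana   phone     89      642                57138
1   Vic   phone     78      642                50076
3   Eli   phone     60      642                38520
Taking the sum of column 'price_times_revenue' gives 169494.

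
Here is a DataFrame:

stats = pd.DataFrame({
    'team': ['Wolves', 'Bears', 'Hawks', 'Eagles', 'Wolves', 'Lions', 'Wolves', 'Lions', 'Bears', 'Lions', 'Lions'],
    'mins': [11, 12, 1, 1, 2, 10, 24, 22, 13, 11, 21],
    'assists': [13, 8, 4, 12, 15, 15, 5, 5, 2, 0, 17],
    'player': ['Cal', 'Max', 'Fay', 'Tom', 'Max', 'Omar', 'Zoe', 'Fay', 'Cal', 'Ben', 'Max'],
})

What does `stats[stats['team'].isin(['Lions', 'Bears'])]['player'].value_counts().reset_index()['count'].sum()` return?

6

filter rows where team in ['Lions', 'Bears']:
     team  mins  assists player
1   Bears    12        8    Max
5   Lions    10       15   Omar
7   Lions    22        5    Fay
8   Bears    13        2    Cal
9   Lions    11        0    Ben
10  Lions    21       17    Max
value_counts of player:
player
Max     2
Omar    1
Fay     1
Cal     1
Ben     1
Name: count, dtype: int64
reset_index():
  player  count
0    Max      2
1   Omar      1
2    Fay      1
3    Cal      1
4    Ben      1
So sum() = 6.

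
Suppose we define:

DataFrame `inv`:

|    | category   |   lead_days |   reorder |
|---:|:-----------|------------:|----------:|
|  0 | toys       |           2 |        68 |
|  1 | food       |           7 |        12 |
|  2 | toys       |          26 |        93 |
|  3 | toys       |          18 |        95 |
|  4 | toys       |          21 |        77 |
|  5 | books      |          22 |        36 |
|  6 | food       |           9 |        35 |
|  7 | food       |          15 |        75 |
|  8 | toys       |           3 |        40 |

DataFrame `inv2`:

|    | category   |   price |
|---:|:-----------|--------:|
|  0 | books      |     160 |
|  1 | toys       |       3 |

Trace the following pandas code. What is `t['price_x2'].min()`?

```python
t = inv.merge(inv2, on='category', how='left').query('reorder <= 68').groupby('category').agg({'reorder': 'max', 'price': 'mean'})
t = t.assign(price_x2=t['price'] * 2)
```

merge on 'category' (how='left') → 9 rows:
  category  lead_days  reorder  price
0     toys          2       68    3.0
1     food          7       12    NaN
2     toys         26       93    3.0
3     toys         18       95    3.0
4     toys         21       77    3.0
5    books         22       36  160.0
6     food          9       35    NaN
7     food         15       75    NaN
8     toys          3       40    3.0
filter rows where reorder <= 68:
  category  lead_days  reorder  price
0     toys          2       68    3.0
1     food          7       12    NaN
5    books         22       36  160.0
6     food          9       35    NaN
8     toys          3       40    3.0
group by category: max(reorder), mean(price):
          reorder  price
category                
books          36  160.0
food           35    NaN
toys           68    3.0
add column price_x2 = t['price'] * 2:
          reorder  price  price_x2
category                          
books          36  160.0     320.0
food           35    NaN       NaN
toys           68    3.0       6.0
min of column 'price_x2' → 6.0

6.0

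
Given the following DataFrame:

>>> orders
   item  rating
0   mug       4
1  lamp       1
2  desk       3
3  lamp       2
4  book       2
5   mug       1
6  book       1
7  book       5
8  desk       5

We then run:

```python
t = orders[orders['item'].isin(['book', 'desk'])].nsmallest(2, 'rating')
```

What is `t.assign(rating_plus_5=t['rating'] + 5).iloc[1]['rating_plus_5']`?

filter rows where item in ['book', 'desk']:
   item  rating
2  desk       3
4  book       2
6  book       1
7  book       5
8  desk       5
take 2 rows with smallest rating:
   item  rating
6  book       1
4  book       2
add column rating_plus_5 = t['rating'] + 5:
   item  rating  rating_plus_5
6  book       1              6
4  book       2              7

7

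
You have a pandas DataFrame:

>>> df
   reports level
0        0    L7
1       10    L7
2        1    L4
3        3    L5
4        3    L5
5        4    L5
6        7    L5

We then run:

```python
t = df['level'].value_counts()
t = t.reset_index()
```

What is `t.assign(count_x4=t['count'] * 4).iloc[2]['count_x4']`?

4

value_counts of level:
level
L5    4
L7    2
L4    1
Name: count, dtype: int64
reset_index():
  level  count
0    L5      4
1    L7      2
2    L4      1
add column count_x4 = t['count'] * 4:
  level  count  count_x4
0    L5      4        16
1    L7      2         8
2    L4      1         4
The value at position 2, column 'count_x4' is 4.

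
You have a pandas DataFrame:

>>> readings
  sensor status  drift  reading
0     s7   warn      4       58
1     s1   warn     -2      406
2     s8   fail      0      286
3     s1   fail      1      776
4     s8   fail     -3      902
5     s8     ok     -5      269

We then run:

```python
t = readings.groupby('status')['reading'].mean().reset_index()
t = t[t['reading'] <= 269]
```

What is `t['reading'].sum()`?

group by status, mean of reading:
status
fail    654.666667
ok      269.000000
warn    232.000000
Name: reading, dtype: float64
reset_index():
  status     reading
0   fail  654.666667
1     ok  269.000000
2   warn  232.000000
filter rows where reading <= 269:
  status  reading
1     ok    269.0
2   warn    232.0

501.0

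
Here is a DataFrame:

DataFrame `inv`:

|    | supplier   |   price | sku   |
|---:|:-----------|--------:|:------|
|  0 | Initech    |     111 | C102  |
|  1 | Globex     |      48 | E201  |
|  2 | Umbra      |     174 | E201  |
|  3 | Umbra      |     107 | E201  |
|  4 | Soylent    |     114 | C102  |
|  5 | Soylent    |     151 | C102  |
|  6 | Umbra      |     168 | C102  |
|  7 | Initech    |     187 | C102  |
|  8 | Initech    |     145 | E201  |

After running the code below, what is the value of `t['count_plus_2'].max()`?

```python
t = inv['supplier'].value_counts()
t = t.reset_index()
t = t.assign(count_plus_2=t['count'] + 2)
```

5

value_counts of supplier:
supplier
Initech    3
Umbra      3
Soylent    2
Globex     1
Name: count, dtype: int64
reset_index():
  supplier  count
0  Initech      3
1    Umbra      3
2  Soylent      2
3   Globex      1
add column count_plus_2 = t['count'] + 2:
  supplier  count  count_plus_2
0  Initech      3             5
1    Umbra      3             5
2  Soylent      2             4
3   Globex      1             3
max of column 'count_plus_2' → 5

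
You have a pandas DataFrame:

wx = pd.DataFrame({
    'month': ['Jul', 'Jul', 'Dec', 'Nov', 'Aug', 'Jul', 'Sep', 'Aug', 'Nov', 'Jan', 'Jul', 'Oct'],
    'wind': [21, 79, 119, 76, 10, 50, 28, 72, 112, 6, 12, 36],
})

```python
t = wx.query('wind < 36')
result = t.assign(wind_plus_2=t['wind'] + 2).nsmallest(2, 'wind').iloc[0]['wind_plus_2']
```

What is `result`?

filter rows where wind < 36:
   month  wind
0    Jul    21
4    Aug    10
6    Sep    28
9    Jan     6
10   Jul    12
add column wind_plus_2 = t['wind'] + 2:
   month  wind  wind_plus_2
0    Jul    21           23
4    Aug    10           12
6    Sep    28           30
9    Jan     6            8
10   Jul    12           14
take 2 rows with smallest wind:
  month  wind  wind_plus_2
9   Jan     6            8
4   Aug    10           12
Hence 8.

8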